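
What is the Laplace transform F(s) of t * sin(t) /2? s/(s^2+1) ^2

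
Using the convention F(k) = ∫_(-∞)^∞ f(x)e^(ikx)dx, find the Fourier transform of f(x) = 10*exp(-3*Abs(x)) 60/(k^2+9)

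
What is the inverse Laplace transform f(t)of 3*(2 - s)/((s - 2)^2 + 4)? -3*exp(2*t)*cos(2*t)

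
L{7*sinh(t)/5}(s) 7/(5*(s^2-1))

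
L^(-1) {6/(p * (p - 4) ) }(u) 3 * exp(2 * u) * sinh(2 * u) 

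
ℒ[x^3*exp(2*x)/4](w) 3/(2*(w - 2)^4)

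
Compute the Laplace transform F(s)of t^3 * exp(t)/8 3/(4 * (s - 1)^4)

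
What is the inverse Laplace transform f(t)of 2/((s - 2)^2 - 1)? 2*exp(2*t)*sinh(t)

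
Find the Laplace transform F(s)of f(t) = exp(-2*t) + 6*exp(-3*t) 6/(s + 3) + 1/(s + 2)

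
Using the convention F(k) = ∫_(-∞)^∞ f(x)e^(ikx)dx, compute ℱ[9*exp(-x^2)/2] 9*sqrt(pi)*exp(-k^2/4)/2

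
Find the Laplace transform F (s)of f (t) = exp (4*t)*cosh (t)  (s - 4)/ ( (s - 4)^2 - 1)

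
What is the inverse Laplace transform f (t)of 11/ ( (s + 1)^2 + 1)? 11 * exp (-t) * sin (t)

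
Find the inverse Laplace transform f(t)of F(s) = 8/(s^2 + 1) 8*sin(t)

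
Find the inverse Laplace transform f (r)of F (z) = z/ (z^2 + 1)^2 r*sin (r)/2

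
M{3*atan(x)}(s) -3*pi*sec(pi*s/2)/(2*s)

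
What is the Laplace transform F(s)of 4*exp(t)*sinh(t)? 4/(s*(s - 2))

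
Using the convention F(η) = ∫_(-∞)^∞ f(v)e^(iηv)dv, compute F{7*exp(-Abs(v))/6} 7/(3*(η^2 + 1))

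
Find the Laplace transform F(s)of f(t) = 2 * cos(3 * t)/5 2 * s/(5 * (s^2+9))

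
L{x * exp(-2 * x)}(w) (w+2)^(-2)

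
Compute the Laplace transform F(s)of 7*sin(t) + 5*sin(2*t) 7/(s^2 + 1) + 10/(s^2 + 4)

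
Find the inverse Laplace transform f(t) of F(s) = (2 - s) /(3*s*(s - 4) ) -exp(2*t)*cosh(2*t) /3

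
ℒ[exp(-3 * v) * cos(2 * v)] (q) (q + 3)/((q + 3)^2 + 4)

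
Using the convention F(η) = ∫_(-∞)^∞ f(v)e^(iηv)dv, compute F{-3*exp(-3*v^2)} -sqrt(3)*sqrt(pi)*exp(-η^2/12)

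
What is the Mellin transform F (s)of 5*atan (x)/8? -5*pi*sec (pi*s/2)/ (16*s)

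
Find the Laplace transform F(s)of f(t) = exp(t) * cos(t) (s - 1)/((s - 1)^2 + 1)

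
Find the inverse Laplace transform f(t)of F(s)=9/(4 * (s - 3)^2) 9 * t * exp(3 * t)/4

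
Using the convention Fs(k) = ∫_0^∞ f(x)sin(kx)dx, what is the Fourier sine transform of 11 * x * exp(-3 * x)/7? 66 * k/(7 * (k^2+9)^2)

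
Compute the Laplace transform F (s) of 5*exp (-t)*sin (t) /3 5/ (3*( (s + 1) ^2 + 1) ) 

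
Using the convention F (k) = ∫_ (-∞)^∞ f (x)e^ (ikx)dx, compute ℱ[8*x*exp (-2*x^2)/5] sqrt (2)*I*sqrt (pi)*k*exp (-k^2/8)/5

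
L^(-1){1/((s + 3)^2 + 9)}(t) exp(-3*t)*sin(3*t)/3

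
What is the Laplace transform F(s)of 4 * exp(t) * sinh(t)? 4/(s * (s - 2))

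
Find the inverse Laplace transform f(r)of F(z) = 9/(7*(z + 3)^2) 9*r*exp(-3*r)/7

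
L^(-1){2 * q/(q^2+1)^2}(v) v * sin(v)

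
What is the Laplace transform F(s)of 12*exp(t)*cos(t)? 12*(s - 1)/((s - 1)^2 + 1)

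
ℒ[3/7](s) 3/(7 * s)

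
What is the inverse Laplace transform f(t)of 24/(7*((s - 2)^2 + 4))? 12*exp(2*t)*sin(2*t)/7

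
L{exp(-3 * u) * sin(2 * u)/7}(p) 2/(7 * ((p + 3)^2 + 4))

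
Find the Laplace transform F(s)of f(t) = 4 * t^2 8/s^3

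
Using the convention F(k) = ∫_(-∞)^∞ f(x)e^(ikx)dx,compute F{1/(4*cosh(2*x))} pi/(8*cosh(pi*k/4))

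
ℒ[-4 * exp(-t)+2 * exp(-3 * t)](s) 2/(s+3) - 4/(s+1)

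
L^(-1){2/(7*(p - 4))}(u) 2*exp(4*u)/7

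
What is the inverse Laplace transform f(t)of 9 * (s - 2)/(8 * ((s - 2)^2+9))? 9 * exp(2 * t) * cos(3 * t)/8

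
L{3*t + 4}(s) 4/s + 3/s^2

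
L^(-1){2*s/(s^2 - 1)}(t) 2*cosh(t)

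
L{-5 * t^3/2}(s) -15/s^4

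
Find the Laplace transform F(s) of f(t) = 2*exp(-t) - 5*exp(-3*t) 2/(s+1) - 5/(s+3) 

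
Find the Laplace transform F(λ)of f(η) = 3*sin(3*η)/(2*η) 3*atan(3/λ)/2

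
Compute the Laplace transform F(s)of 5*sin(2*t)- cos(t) 10/(s^2 + 4)- s/(s^2 + 1)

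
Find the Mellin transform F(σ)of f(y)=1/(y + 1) pi*csc(pi*σ)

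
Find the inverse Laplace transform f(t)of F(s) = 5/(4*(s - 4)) 5*exp(4*t)/4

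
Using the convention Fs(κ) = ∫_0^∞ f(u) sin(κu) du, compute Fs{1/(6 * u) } pi/12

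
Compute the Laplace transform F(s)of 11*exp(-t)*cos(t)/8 11*(s+1)/(8*((s+1)^2+1))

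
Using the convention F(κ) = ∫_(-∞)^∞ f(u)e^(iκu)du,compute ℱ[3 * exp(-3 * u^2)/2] sqrt(3) * sqrt(pi) * exp(-κ^2/12)/2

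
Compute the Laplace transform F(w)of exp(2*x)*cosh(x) (w - 2)/((w - 2)^2-1)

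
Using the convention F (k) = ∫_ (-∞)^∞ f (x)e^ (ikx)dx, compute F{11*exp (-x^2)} 11*sqrt (pi)*exp (-k^2/4)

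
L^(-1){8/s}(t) 8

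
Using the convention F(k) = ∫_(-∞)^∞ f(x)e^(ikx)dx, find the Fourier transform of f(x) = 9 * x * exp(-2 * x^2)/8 9 * sqrt(2) * I * sqrt(pi) * k * exp(-k^2/8)/64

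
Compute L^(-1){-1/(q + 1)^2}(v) -v*exp(-v)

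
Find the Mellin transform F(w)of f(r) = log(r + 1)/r -pi*csc(pi*w)/(w - 1)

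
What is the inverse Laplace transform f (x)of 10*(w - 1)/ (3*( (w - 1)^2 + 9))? 10*exp (x)*cos (3*x)/3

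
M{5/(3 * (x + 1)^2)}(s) -5 * pi * (s - 1)/(3 * sin(pi * s))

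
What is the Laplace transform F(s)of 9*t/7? 9/(7*s^2)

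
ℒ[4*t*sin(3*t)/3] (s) 8*s/(s^2 + 9)^2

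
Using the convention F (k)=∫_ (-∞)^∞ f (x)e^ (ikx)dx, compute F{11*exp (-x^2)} 11*sqrt (pi)*exp (-k^2/4)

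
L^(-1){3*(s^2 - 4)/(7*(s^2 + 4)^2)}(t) 3*t*cos(2*t)/7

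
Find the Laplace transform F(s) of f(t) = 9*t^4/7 216/(7*s^5) 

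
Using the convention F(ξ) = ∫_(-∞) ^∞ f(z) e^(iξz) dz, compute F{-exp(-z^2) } -sqrt(pi) * exp(-ξ^2/4) 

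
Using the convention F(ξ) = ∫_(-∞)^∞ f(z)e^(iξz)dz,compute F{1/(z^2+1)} pi * exp(-Abs(ξ))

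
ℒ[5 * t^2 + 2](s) 10/s^3 + 2/s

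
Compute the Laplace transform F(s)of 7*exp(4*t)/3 7/(3*(s - 4))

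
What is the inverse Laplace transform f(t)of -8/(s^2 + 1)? -8*sin(t)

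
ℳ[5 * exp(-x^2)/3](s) 5 * gamma(s/2)/6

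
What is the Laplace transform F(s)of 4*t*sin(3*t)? 24*s/(s^2 + 9)^2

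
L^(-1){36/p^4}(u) 6 * u^3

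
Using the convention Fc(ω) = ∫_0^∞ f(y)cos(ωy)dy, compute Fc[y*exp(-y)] (1 - ω^2)/(ω^2 + 1)^2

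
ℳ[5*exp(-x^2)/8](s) 5*gamma(s/2)/16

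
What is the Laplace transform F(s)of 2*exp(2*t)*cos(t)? 2*(s - 2)/((s - 2)^2 + 1)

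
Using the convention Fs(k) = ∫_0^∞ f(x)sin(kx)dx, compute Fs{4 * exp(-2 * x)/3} 4 * k/(3 * (k^2 + 4))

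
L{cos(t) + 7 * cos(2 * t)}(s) 7 * s/(s^2 + 4) + s/(s^2 + 1)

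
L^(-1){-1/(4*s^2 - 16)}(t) -sinh(2*t)/8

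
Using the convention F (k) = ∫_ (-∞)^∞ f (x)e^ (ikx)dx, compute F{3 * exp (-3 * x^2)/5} sqrt (3) * sqrt (pi) * exp (-k^2/12)/5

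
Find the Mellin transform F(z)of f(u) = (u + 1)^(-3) pi * (z - 2) * (z - 1)/(2 * sin(pi * z))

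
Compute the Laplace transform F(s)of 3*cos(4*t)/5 3*s/(5*(s^2 + 16))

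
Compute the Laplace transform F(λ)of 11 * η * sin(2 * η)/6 22 * λ/(3 * (λ^2 + 4)^2)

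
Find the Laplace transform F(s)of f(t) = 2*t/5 2/(5*s^2)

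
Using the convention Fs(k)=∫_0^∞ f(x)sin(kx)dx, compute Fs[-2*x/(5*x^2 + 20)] -pi*exp(-2*k)/5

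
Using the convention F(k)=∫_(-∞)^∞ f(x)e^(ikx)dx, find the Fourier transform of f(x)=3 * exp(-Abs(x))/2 3/(k^2 + 1)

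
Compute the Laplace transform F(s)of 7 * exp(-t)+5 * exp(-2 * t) 7/(s+1)+5/(s+2)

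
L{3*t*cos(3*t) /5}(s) 3*(s^2-9) /(5*(s^2 + 9) ^2) 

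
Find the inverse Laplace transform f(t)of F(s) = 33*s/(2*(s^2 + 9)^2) 11*t*sin(3*t)/4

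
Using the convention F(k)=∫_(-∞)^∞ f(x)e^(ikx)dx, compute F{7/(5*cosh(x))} 7*pi/(5*cosh(pi*k/2))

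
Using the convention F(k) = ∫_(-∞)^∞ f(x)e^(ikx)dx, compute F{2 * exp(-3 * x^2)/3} 2 * sqrt(3) * sqrt(pi) * exp(-k^2/12)/9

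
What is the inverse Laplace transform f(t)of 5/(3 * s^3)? 5 * t^2/6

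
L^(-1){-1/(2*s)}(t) -1/2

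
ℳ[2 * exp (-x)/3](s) 2 * gamma (s)/3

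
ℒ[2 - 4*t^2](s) 2/s - 8/s^3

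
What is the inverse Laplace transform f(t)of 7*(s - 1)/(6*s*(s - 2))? 7*exp(t)*cosh(t)/6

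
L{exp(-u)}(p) 1/(p + 1)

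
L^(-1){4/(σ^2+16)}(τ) sin(4*τ)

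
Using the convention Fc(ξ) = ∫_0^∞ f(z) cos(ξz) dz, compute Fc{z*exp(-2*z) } (4 - ξ^2) /(ξ^2 + 4) ^2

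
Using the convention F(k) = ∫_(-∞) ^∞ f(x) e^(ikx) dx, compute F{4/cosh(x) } 4 * pi/cosh(pi * k/2) 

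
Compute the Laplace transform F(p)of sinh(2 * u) 2/(p^2 - 4)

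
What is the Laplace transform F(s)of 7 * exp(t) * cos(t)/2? 7 * (s - 1)/(2 * ((s - 1)^2 + 1))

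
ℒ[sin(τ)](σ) 1/(σ^2 + 1)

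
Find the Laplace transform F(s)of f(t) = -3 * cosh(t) -3 * s/(s^2 - 1)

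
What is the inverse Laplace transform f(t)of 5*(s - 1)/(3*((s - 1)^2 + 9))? 5*exp(t)*cos(3*t)/3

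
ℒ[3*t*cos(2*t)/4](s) 3*(s^2 - 4)/(4*(s^2 + 4)^2)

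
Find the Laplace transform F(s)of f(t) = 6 6/s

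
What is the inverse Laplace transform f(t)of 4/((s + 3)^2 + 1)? 4*exp(-3*t)*sin(t)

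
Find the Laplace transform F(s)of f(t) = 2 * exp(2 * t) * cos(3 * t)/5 2 * (s - 2)/(5 * ((s - 2)^2 + 9))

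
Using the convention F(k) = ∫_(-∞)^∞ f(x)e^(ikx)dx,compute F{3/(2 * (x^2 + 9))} pi * exp(-3 * Abs(k))/2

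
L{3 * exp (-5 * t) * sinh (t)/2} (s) 3/ (2 * ( (s + 5)^2 - 1))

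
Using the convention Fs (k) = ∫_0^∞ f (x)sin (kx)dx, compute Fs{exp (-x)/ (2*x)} atan (k)/2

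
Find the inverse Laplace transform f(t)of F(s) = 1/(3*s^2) t/3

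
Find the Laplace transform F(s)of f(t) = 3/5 3/(5 * s)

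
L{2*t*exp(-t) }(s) 2/(s + 1) ^2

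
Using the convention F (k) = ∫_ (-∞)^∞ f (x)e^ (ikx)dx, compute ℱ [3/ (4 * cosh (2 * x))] 3 * pi/ (8 * cosh (pi * k/4))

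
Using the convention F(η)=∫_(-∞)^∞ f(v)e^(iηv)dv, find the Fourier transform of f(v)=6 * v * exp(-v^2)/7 3 * I * sqrt(pi) * η * exp(-η^2/4)/7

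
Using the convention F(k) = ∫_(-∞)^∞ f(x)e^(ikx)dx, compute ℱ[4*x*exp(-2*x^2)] sqrt(2)*I*sqrt(pi)*k*exp(-k^2/8)/2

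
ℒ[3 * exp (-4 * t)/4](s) 3/ (4 * (s + 4))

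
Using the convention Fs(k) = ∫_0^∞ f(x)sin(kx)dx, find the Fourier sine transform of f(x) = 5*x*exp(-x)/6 5*k/(3*(k^2+1)^2)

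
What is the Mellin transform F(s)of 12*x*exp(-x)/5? 12*gamma(s+1)/5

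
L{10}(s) 10/s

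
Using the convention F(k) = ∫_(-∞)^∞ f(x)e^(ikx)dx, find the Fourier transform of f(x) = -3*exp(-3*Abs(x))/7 -18/(7*k^2 + 63)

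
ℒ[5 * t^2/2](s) 5/s^3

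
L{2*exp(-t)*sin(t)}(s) 2/((s + 1)^2 + 1)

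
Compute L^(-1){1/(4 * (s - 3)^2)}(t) t * exp(3 * t)/4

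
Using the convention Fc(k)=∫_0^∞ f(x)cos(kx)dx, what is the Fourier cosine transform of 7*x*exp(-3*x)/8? 7*(9 - k^2)/(8*(k^2 + 9)^2)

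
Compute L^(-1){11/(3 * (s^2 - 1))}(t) 11 * sinh(t)/3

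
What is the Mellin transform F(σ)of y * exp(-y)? gamma(σ+1)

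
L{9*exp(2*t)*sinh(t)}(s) 9/((s - 2)^2 - 1)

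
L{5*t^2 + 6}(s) 6/s + 10/s^3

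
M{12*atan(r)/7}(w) -6*pi*sec(pi*w/2)/(7*w)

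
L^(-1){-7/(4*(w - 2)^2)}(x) -7*x*exp(2*x)/4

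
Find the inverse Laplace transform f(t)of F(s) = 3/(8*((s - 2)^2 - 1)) 3*exp(2*t)*sinh(t)/8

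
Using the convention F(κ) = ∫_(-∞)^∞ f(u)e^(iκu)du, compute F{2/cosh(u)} 2*pi/cosh(pi*κ/2)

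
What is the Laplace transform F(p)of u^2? 2/p^3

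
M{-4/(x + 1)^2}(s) 4*pi*(s - 1)/sin(pi*s)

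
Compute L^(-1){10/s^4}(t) 5 * t^3/3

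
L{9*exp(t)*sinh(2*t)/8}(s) 9/(4*((s - 1)^2 - 4))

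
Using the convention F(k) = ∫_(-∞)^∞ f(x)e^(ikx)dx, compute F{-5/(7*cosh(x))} -5*pi/(7*cosh(pi*k/2))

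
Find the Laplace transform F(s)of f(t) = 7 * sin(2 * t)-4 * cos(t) 14/(s^2+4)-4 * s/(s^2+1)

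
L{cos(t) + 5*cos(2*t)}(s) s/(s^2 + 1) + 5*s/(s^2 + 4)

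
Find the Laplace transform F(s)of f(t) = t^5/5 24/s^6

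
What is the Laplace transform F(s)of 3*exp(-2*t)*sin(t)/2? 3/(2*((s + 2)^2 + 1))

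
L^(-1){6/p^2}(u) 6 * u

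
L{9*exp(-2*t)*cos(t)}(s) 9*(s + 2)/((s + 2)^2 + 1)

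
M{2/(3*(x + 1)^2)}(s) -2*pi*(s - 1)/(3*sin(pi*s))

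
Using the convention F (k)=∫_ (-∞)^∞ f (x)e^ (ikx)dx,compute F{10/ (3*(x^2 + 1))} 10*pi*exp (-Abs (k))/3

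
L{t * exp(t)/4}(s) 1/(4 * (s - 1)^2)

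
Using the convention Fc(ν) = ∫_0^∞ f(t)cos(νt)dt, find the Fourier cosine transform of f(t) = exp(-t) 1/(ν^2 + 1)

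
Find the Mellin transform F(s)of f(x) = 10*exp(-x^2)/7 5*gamma(s/2)/7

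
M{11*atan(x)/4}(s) -11*pi*sec(pi*s/2)/(8*s)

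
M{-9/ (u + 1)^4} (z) 3*pi*(z - 3)*(z - 2)*(z - 1)/ (2*sin (pi*z))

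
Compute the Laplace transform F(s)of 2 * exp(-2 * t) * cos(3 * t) 2 * (s+2)/((s+2)^2+9)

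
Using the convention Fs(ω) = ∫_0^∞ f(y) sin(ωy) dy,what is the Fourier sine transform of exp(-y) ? ω/(ω^2 + 1) 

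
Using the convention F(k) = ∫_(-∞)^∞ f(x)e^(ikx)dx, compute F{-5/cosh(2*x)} -5*pi/(2*cosh(pi*k/4))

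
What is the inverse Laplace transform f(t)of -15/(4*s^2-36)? -5*sinh(3*t)/4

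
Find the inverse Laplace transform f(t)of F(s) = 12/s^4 2 * t^3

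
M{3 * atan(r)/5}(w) -3 * pi * sec(pi * w/2)/(10 * w)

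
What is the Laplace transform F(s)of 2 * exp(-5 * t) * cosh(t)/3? 2 * (s + 5)/(3 * ((s + 5)^2 - 1))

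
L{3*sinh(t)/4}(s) 3/(4*(s^2 - 1))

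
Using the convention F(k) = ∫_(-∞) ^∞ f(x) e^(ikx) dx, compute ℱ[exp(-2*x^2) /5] sqrt(2)*sqrt(pi)*exp(-k^2/8) /10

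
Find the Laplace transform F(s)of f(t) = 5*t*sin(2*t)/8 5*s/(2*(s^2 + 4)^2)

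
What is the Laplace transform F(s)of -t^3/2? -3/s^4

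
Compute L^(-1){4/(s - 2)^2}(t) 4*t*exp(2*t)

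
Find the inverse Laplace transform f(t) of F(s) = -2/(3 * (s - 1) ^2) -2 * t * exp(t) /3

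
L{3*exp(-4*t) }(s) 3/(s + 4) 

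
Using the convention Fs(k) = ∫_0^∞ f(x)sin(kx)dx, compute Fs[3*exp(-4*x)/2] 3*k/(2*(k^2 + 16))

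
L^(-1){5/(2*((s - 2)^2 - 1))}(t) 5*exp(2*t)*sinh(t)/2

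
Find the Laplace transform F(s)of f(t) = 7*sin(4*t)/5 28/(5*(s^2 + 16))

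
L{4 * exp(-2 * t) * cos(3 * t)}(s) 4 * (s + 2)/((s + 2)^2 + 9)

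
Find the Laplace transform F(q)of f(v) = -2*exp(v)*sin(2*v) -4/((q - 1)^2 + 4)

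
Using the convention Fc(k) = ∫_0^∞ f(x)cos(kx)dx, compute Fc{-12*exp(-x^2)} -6*sqrt(pi)*exp(-k^2/4)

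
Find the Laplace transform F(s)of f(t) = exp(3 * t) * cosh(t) (s - 3)/((s - 3)^2 - 1)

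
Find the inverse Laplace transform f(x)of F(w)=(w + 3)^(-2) x * exp(-3 * x)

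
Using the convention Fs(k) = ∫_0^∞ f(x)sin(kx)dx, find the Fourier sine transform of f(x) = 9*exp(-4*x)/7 9*k/(7*(k^2 + 16))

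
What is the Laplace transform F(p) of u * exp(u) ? (p - 1) ^(-2) 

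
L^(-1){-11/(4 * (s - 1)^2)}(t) -11 * t * exp(t)/4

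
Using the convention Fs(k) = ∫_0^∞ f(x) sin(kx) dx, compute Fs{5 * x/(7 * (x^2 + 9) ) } 5 * pi * exp(-3 * k) /14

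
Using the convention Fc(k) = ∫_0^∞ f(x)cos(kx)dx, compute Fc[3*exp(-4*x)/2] 6/(k^2 + 16)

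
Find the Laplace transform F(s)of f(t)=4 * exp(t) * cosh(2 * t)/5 4 * (s - 1)/(5 * ((s - 1)^2 - 4))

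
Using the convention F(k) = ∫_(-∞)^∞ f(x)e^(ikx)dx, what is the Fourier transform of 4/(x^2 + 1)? 4*pi*exp(-Abs(k))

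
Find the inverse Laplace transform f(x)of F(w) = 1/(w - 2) exp(2 * x)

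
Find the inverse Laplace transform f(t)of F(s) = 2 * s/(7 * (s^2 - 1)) 2 * cosh(t)/7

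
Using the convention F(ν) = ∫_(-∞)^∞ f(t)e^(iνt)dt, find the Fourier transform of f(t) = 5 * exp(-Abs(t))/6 5/(3 * (ν^2 + 1))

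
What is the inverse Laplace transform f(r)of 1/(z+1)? exp(-r)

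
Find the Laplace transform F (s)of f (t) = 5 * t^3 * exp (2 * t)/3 10/ (s - 2)^4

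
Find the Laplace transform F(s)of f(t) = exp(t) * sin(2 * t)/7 2/(7 * ((s - 1)^2+4))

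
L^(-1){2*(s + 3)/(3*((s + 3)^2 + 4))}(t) 2*exp(-3*t)*cos(2*t)/3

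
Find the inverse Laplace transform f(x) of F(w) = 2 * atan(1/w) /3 2 * sin(x) /(3 * x) 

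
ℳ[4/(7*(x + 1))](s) 4*pi*csc(pi*s)/7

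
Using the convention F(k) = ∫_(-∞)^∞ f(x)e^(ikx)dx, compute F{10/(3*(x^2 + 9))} 10*pi*exp(-3*Abs(k))/9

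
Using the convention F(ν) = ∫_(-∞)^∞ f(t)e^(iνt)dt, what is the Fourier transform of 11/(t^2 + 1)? 11*pi*exp(-Abs(ν))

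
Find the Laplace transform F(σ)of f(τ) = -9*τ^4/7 -216/(7*σ^5)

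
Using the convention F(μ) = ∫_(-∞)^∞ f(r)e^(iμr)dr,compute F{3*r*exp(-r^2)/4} 3*I*sqrt(pi)*μ*exp(-μ^2/4)/8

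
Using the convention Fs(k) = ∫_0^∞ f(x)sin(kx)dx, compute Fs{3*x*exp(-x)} 6*k/(k^2 + 1)^2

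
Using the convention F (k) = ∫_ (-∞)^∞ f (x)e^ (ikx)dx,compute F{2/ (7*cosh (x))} 2*pi/ (7*cosh (pi*k/2))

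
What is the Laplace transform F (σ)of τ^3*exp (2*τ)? 6/ (σ - 2)^4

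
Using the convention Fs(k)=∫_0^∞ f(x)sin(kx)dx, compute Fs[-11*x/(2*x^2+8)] -11*pi*exp(-2*k)/4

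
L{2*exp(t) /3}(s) 2/(3*(s - 1) ) 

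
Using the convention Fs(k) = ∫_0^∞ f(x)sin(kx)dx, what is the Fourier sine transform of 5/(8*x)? 5*pi/16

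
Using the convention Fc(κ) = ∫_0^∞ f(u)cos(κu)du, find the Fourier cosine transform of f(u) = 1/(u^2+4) pi*exp(-2*κ)/4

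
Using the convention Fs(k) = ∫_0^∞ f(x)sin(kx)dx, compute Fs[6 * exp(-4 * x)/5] 6 * k/(5 * (k^2 + 16))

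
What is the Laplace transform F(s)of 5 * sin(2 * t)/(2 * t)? 5 * atan(2/s)/2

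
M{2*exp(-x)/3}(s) 2*gamma(s)/3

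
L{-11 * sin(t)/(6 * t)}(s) -11 * atan(1/s)/6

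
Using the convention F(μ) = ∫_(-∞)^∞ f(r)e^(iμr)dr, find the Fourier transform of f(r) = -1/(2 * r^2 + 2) -pi * exp(-Abs(μ))/2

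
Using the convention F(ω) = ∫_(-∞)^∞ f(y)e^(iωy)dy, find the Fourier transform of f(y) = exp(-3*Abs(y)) 6/(ω^2+9)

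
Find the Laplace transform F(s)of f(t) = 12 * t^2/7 24/(7 * s^3)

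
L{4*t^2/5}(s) 8/(5*s^3)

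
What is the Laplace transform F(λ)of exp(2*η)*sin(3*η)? 3/((λ - 2)^2 + 9)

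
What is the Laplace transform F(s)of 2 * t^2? 4/s^3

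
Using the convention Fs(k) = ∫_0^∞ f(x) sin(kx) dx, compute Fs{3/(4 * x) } 3 * pi/8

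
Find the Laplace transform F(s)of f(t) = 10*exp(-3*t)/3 10/(3*(s + 3))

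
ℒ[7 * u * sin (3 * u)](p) 42 * p/ (p^2 + 9)^2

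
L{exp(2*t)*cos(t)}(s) (s - 2)/((s - 2)^2 + 1)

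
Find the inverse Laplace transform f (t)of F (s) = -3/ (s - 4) -3*exp (4*t)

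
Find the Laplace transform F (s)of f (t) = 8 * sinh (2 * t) 16/ (s^2 - 4)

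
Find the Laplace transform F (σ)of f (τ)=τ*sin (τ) 2*σ/ (σ^2 + 1)^2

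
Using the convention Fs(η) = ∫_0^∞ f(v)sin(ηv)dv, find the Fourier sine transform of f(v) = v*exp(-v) 2*η/(η^2 + 1)^2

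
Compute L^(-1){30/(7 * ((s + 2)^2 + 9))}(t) 10 * exp(-2 * t) * sin(3 * t)/7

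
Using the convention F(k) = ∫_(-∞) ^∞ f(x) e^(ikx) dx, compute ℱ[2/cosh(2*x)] pi/cosh(pi*k/4) 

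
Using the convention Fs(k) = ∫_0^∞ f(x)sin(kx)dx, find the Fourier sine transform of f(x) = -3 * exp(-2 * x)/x -3 * atan(k/2)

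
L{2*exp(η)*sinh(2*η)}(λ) 4/((λ - 1)^2 - 4)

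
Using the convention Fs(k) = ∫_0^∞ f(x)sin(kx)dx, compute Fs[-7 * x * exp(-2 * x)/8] -7 * k/(2 * (k^2 + 4)^2)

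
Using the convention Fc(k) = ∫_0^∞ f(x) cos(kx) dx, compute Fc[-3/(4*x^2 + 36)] -pi*exp(-3*k) /8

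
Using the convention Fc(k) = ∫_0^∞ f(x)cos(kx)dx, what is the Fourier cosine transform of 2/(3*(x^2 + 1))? pi*exp(-k)/3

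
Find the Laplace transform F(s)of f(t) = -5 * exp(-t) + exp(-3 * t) 1/(s + 3) - 5/(s + 1)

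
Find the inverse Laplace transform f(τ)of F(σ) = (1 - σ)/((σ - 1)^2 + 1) -exp(τ) * cos(τ)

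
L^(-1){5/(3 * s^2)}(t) 5 * t/3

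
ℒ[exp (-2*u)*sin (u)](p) 1/ ( (p + 2)^2 + 1)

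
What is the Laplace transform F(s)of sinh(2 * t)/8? 1/(4 * (s^2 - 4))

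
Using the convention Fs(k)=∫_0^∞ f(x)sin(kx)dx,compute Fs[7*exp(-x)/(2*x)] 7*atan(k)/2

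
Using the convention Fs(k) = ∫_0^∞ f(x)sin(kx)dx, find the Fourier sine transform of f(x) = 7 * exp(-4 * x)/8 7 * k/(8 * (k^2 + 16))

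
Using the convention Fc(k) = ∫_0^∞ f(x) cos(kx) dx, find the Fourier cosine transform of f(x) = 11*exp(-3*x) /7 33/(7*(k^2+9) ) 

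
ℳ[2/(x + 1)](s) 2*pi*csc(pi*s)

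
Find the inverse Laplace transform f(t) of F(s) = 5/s 5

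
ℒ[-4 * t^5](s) -480/s^6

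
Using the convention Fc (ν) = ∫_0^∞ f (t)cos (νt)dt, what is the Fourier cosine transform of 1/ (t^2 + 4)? pi*exp (-2*ν)/4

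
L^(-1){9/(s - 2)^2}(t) 9*t*exp(2*t)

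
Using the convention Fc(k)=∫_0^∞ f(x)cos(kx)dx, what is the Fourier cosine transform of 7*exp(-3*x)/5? 21/(5*(k^2 + 9))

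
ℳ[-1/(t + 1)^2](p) pi * (p - 1)/sin(pi * p)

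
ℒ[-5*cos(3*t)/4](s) -5*s/(4*s^2+36)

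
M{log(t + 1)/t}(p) -pi*csc(pi*p)/(p - 1)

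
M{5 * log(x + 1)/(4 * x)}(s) -5 * pi * csc(pi * s)/(4 * s - 4)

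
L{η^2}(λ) 2/λ^3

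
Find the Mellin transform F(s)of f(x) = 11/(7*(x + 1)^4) 11*gamma(s)*gamma(4 - s)/42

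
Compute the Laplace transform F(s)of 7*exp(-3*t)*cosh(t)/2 7*(s + 3)/(2*((s + 3)^2 - 1))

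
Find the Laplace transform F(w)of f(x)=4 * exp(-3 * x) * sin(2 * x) 8/((w + 3)^2 + 4)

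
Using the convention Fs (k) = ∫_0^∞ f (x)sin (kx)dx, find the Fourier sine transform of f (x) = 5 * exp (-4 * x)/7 5 * k/ (7 * (k^2+16))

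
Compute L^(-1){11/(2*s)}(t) 11/2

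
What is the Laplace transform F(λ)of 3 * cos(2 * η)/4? 3 * λ/(4 * (λ^2 + 4))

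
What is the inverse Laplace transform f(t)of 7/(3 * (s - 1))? 7 * exp(t)/3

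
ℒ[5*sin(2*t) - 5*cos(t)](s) 10/(s^2 + 4) - 5*s/(s^2 + 1)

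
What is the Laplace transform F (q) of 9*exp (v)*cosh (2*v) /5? 9*(q - 1) / (5*( (q - 1) ^2 - 4) ) 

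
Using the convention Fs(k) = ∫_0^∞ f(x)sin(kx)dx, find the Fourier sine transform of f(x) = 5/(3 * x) 5 * pi/6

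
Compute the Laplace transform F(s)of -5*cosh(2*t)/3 -5*s/(3*s^2-12)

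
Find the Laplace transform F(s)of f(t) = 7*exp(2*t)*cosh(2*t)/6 7*(s - 2)/(6*s*(s - 4))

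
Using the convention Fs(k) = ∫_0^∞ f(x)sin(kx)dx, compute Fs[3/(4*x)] 3*pi/8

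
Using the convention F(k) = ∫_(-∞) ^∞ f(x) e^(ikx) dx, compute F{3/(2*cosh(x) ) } 3*pi/(2*cosh(pi*k/2) ) 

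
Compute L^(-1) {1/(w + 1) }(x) exp(-x) 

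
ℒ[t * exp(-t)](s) (s+1)^(-2)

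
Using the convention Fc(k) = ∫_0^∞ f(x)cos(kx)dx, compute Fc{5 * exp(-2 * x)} 10/(k^2 + 4)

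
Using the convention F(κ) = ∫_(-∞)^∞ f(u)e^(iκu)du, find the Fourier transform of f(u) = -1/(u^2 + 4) -pi * exp(-2 * Abs(κ))/2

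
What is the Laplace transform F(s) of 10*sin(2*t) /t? 10*atan(2/s) 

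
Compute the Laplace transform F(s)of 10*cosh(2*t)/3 10*s/(3*(s^2 - 4))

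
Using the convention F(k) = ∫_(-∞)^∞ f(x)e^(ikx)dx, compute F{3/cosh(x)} 3 * pi/cosh(pi * k/2)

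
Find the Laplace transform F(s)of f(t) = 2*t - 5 2/s^2 - 5/s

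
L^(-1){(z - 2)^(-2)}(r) r*exp(2*r)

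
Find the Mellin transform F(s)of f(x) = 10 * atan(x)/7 -5 * pi * sec(pi * s/2)/(7 * s)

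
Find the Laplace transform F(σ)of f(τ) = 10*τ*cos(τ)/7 10*(σ^2 - 1)/(7*(σ^2 + 1)^2)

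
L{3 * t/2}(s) 3/(2 * s^2)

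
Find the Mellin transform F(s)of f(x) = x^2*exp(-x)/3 gamma(s + 2)/3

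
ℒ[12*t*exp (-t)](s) 12/ (s + 1)^2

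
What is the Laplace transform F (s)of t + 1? s^ (-2) + 1/s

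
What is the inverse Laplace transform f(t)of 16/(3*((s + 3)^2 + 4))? 8*exp(-3*t)*sin(2*t)/3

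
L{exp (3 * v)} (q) 1/ (q - 3)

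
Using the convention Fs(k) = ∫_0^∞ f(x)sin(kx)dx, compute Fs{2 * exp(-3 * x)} 2 * k/(k^2 + 9)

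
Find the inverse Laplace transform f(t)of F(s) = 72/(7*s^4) 12*t^3/7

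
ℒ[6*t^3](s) 36/s^4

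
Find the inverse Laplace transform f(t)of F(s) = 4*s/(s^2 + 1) 4*cos(t)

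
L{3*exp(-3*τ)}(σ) 3/(σ + 3)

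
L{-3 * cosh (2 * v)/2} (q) -3 * q/ (2 * q^2 - 8)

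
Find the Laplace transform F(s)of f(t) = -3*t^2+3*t 3/s^2 - 6/s^3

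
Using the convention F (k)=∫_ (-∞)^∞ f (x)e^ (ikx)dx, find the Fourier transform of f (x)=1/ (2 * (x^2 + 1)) pi * exp (-Abs (k))/2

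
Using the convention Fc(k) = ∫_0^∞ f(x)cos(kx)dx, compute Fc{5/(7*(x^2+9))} 5*pi*exp(-3*k)/42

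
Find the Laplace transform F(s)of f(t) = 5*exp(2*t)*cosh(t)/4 5*(s - 2)/(4*((s - 2)^2 - 1))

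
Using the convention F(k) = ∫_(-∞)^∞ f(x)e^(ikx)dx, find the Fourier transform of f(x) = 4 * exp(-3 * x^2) 4 * sqrt(3) * sqrt(pi) * exp(-k^2/12)/3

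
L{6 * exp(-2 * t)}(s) 6/(s + 2)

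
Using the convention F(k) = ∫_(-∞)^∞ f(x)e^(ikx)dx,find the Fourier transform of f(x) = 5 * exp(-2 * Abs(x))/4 5/(k^2 + 4)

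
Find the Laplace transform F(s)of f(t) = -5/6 -5/(6 * s)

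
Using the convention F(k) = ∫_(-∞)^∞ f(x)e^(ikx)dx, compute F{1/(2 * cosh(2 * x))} pi/(4 * cosh(pi * k/4))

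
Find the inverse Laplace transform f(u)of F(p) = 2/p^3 u^2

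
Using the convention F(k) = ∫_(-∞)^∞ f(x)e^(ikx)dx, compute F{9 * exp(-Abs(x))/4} 9/(2 * (k^2 + 1))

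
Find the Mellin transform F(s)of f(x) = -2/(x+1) -2*pi*csc(pi*s)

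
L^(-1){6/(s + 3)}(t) 6*exp(-3*t)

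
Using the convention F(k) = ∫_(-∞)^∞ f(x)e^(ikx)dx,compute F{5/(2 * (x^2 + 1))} 5 * pi * exp(-Abs(k))/2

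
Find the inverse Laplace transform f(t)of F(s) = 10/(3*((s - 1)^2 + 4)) 5*exp(t)*sin(2*t)/3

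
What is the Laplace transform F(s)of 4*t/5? 4/(5*s^2)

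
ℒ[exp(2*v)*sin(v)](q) 1/((q - 2)^2 + 1)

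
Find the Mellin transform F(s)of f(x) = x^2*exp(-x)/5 gamma(s + 2)/5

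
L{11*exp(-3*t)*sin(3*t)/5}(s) 33/(5*((s + 3)^2 + 9))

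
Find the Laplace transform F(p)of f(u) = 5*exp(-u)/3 5/(3*(p + 1))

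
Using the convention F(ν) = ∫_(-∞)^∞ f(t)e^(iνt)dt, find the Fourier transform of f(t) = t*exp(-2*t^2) sqrt(2)*I*sqrt(pi)*ν*exp(-ν^2/8)/8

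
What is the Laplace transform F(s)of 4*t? 4/s^2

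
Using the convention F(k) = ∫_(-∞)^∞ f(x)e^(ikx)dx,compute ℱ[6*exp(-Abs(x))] 12/(k^2 + 1)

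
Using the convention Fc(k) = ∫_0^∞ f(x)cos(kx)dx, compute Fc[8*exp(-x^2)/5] 4*sqrt(pi)*exp(-k^2/4)/5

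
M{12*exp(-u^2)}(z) 6*gamma(z/2)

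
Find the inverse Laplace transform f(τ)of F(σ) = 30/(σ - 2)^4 5*τ^3*exp(2*τ)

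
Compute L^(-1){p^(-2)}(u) u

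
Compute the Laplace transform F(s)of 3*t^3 18/s^4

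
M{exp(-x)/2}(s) gamma(s)/2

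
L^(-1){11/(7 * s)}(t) 11/7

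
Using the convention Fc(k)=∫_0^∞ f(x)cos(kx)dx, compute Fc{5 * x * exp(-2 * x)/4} 5 * (4 - k^2)/(4 * (k^2+4)^2)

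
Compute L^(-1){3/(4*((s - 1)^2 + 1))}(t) 3*exp(t)*sin(t)/4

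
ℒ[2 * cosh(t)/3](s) 2 * s/(3 * (s^2 - 1))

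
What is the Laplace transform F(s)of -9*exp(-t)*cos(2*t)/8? 9*(-s - 1)/(8*((s + 1)^2 + 4))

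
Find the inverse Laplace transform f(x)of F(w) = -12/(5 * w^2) -12 * x/5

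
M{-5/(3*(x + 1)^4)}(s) 5*pi*(s - 3)*(s - 2)*(s - 1)/(18*sin(pi*s))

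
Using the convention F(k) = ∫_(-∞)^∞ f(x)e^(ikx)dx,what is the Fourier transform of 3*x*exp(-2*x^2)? 3*sqrt(2)*I*sqrt(pi)*k*exp(-k^2/8)/8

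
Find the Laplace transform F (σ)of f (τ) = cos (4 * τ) σ/ (σ^2 + 16)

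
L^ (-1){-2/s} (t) -2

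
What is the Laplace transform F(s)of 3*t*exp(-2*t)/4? 3/(4*(s + 2)^2)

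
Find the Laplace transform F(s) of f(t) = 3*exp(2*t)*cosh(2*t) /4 3*(s - 2) /(4*s*(s - 4) ) 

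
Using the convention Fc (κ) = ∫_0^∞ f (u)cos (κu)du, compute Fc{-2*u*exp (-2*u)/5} 2*(κ^2 - 4)/ (5*(κ^2 + 4)^2)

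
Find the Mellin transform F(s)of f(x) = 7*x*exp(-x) 7*gamma(s + 1)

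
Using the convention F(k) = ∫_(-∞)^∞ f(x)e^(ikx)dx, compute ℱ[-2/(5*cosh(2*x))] -pi/(5*cosh(pi*k/4))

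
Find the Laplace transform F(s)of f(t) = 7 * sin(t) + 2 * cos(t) 7/(s^2 + 1) + 2 * s/(s^2 + 1)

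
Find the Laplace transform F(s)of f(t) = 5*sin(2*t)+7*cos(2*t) 7*s/(s^2+4)+10/(s^2+4)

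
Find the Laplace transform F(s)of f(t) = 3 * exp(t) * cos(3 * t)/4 3 * (s - 1)/(4 * ((s - 1)^2+9))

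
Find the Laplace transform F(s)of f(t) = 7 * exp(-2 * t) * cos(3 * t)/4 7 * (s + 2)/(4 * ((s + 2)^2 + 9))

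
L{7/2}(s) 7/(2*s)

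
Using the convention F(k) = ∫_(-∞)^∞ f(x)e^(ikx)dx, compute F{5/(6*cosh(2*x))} 5*pi/(12*cosh(pi*k/4))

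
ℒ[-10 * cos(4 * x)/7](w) -10 * w/(7 * w^2 + 112)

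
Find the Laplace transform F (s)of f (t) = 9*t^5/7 1080/ (7*s^6)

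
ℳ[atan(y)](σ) -pi * sec(pi * σ/2)/(2 * σ)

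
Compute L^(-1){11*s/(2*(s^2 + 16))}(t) 11*cos(4*t)/2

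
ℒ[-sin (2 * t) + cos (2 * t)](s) s/ (s^2 + 4) - 2/ (s^2 + 4)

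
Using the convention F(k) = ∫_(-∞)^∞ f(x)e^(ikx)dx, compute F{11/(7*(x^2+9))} 11*pi*exp(-3*Abs(k))/21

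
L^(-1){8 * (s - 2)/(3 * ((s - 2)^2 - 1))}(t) 8 * exp(2 * t) * cosh(t)/3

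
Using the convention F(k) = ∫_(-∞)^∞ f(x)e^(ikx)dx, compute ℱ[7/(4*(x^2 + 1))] 7*pi*exp(-Abs(k))/4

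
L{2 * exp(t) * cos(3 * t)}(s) 2 * (s - 1)/((s - 1)^2 + 9)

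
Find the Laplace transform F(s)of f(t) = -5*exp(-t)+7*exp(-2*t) 7/(s+2)-5/(s+1)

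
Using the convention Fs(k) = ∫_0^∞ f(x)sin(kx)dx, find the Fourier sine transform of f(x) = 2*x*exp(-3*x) 12*k/(k^2 + 9)^2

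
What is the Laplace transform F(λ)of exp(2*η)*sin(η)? 1/((λ - 2)^2 + 1)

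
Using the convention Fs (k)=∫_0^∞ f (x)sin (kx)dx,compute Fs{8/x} 4 * pi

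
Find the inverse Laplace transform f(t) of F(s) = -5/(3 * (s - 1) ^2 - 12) -5 * exp(t) * sinh(2 * t) /6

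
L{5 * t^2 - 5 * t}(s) 10/s^3 - 5/s^2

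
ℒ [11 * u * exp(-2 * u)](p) 11/(p+2) ^2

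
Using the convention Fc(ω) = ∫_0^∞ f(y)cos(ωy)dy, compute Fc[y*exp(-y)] (1 - ω^2)/(ω^2 + 1)^2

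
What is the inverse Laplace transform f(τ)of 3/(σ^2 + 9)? sin(3 * τ)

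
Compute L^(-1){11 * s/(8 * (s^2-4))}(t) 11 * cosh(2 * t)/8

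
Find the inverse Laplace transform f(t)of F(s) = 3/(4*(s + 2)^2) 3*t*exp(-2*t)/4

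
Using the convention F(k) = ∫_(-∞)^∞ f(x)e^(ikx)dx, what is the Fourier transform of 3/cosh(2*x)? 3*pi/(2*cosh(pi*k/4))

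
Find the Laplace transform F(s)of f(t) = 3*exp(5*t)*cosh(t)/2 3*(s - 5)/(2*((s - 5)^2 - 1))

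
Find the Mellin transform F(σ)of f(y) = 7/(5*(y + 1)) 7*pi*csc(pi*σ)/5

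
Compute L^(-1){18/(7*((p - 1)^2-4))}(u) 9*exp(u)*sinh(2*u)/7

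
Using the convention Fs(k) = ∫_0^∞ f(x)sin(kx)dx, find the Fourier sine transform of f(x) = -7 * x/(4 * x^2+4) -7 * pi * exp(-k)/8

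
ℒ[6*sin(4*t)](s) 24/(s^2 + 16)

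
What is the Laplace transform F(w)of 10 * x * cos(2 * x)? 10 * (w^2 - 4)/(w^2 + 4)^2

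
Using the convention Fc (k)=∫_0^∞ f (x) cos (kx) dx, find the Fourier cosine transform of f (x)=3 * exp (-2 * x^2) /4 3 * sqrt (2) * sqrt (pi) * exp (-k^2/8) /16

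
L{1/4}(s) 1/(4 * s)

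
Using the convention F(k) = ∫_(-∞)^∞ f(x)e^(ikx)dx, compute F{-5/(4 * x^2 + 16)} -5 * pi * exp(-2 * Abs(k))/8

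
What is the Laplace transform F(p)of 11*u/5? 11/(5*p^2)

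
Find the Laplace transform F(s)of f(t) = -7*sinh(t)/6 -7/(6*s^2 - 6)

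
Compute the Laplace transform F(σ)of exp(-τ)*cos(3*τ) (σ + 1)/((σ + 1)^2 + 9)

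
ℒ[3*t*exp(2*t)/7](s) 3/(7*(s - 2)^2)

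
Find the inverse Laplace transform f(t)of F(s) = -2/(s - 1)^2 -2*t*exp(t)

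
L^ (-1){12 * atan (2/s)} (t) 12 * sin (2 * t)/t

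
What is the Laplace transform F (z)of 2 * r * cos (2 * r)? 2 * (z^2 - 4)/ (z^2 + 4)^2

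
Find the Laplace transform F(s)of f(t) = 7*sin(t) 7/(s^2+1)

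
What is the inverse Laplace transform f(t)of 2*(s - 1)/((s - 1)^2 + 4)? 2*exp(t)*cos(2*t)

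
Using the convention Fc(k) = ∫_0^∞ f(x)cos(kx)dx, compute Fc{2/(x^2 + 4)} pi * exp(-2 * k)/2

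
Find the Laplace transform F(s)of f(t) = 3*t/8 3/(8*s^2)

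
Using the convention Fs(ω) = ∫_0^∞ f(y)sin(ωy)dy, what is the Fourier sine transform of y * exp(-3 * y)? 6 * ω/(ω^2 + 9)^2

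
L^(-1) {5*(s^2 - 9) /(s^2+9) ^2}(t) 5*t*cos(3*t) 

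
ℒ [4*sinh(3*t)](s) 12/(s^2 - 9)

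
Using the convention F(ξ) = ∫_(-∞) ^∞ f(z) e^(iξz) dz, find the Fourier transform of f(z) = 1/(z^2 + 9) pi*exp(-3*Abs(ξ) ) /3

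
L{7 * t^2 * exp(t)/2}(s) 7/(s - 1)^3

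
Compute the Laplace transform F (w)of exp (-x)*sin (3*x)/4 3/ (4*( (w + 1)^2 + 9))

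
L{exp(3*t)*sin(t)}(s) 1/((s - 3)^2 + 1)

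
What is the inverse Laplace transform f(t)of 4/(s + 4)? 4 * exp(-4 * t)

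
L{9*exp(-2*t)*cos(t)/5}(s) 9*(s + 2)/(5*((s + 2)^2 + 1))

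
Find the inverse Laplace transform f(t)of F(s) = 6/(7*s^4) t^3/7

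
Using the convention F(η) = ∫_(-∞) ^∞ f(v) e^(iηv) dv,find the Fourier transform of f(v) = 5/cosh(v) 5 * pi/cosh(pi * η/2) 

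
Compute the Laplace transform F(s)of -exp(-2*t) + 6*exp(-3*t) 6/(s + 3)-1/(s + 2)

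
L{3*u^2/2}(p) 3/p^3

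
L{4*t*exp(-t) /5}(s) 4/(5*(s + 1) ^2) 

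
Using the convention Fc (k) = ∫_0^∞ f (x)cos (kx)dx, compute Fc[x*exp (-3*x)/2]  (9 - k^2)/ (2*(k^2 + 9)^2)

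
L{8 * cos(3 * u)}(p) 8 * p/(p^2 + 9)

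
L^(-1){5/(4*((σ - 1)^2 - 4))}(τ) 5*exp(τ)*sinh(2*τ)/8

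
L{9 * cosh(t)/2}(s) 9 * s/(2 * (s^2 - 1))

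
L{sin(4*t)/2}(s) 2/(s^2+16)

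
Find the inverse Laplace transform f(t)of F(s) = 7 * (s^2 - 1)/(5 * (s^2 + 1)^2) 7 * t * cos(t)/5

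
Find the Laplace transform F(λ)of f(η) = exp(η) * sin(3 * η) 3/((λ - 1)^2 + 9)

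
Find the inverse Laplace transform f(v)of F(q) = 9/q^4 3 * v^3/2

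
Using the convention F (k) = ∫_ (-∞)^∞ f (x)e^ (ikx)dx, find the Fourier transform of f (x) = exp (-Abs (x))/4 1/ (2 * (k^2 + 1))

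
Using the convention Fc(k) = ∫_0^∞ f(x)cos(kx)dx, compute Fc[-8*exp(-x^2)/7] -4*sqrt(pi)*exp(-k^2/4)/7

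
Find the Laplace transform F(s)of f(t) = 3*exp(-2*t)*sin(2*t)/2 3/((s + 2)^2 + 4)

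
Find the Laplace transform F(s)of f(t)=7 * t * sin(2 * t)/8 7 * s/(2 * (s^2 + 4)^2)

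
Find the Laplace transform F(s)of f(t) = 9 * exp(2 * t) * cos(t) 9 * (s - 2)/((s - 2)^2+1)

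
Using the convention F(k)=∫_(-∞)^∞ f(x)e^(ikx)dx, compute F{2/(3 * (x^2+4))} pi * exp(-2 * Abs(k))/3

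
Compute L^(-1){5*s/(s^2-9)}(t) 5*cosh(3*t)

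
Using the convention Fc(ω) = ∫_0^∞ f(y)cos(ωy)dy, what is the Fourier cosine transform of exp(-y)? 1/(ω^2 + 1)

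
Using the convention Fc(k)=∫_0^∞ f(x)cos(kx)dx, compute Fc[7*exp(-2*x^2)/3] 7*sqrt(2)*sqrt(pi)*exp(-k^2/8)/12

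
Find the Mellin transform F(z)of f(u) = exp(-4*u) gamma(z)/4^z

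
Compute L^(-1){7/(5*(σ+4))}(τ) 7*exp(-4*τ)/5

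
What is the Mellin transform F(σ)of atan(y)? -pi * sec(pi * σ/2)/(2 * σ)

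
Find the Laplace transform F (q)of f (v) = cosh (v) q/ (q^2 - 1)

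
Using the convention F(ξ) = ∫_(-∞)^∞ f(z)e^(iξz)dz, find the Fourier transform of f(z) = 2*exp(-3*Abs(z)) 12/(ξ^2 + 9)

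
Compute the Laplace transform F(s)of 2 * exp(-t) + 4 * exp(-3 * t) 4/(s + 3) + 2/(s + 1)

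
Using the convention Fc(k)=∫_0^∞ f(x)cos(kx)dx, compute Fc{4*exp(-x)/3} 4/(3*(k^2 + 1))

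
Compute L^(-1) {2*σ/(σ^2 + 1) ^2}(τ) τ*sin(τ) 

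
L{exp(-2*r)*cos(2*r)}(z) (z + 2)/((z + 2)^2 + 4)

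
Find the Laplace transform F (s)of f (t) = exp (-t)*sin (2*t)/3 2/ (3*( (s + 1)^2 + 4))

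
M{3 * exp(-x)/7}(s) 3 * gamma(s)/7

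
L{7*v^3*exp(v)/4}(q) 21/(2*(q - 1)^4)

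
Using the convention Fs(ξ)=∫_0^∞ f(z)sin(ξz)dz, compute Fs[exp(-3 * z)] ξ/(ξ^2 + 9)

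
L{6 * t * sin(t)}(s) 12 * s/(s^2 + 1)^2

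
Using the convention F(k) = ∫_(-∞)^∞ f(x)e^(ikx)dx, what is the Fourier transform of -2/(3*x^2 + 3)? -2*pi*exp(-Abs(k))/3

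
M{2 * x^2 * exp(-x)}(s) 2 * gamma(s + 2)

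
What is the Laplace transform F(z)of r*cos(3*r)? (z^2 - 9)/(z^2 + 9)^2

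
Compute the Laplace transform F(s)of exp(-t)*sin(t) 1/((s + 1)^2 + 1)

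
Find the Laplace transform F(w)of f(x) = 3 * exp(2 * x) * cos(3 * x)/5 3 * (w - 2)/(5 * ((w - 2)^2 + 9))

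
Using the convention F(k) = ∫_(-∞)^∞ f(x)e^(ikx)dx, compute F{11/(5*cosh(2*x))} 11*pi/(10*cosh(pi*k/4))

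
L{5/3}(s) 5/(3*s)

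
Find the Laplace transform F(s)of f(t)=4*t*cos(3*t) 4*(s^2-9)/(s^2 + 9)^2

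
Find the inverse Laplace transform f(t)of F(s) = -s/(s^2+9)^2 -t*sin(3*t)/6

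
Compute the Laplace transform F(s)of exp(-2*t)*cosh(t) (s + 2)/((s + 2)^2 - 1)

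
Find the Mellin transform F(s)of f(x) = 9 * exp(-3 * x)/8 3^(2 - s) * gamma(s)/8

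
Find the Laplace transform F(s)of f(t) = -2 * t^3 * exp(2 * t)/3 -4/(s - 2)^4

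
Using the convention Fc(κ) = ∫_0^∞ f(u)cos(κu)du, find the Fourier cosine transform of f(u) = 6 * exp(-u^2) 3 * sqrt(pi) * exp(-κ^2/4)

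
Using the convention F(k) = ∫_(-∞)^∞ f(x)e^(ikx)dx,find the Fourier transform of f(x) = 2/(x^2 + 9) 2*pi*exp(-3*Abs(k))/3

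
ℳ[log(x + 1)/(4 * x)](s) -pi * csc(pi * s)/(4 * s - 4)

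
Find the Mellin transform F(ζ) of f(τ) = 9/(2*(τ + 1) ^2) -9*pi*(ζ - 1) /(2*sin(pi*ζ) ) 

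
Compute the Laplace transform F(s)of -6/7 -6/(7*s)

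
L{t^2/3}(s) 2/(3 * s^3)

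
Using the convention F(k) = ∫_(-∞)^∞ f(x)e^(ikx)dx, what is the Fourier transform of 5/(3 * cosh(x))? 5 * pi/(3 * cosh(pi * k/2))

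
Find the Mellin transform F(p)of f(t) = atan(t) -pi*sec(pi*p/2)/(2*p)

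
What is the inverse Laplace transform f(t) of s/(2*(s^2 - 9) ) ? cosh(3*t) /2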